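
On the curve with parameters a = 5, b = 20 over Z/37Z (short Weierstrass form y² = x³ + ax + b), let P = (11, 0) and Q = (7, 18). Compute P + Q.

(11, 0) + (7, 18). λ = (18 - 0)/(7 - 11) ≡ 18/33 mod 37. 33⁻¹ ≡ 9 (mod 37), so λ ≡ 14.
  x = λ² - 11 - 7 = 196 - 18 ≡ 30; y = λ·(11 - 30) - 0 ≡ 30. → (30, 30)

(30, 30)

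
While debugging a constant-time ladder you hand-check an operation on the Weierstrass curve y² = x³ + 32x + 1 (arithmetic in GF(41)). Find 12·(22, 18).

(17, 28)

Write P = (22, 18).
Double-and-add on 12 = (1100)₂. Start with P = (22, 18) for the leading 1-bit.
double: tangent at (22, 18): λ = (3·22² + 32)/(2·18) ≡ 8/36. 36⁻¹ ≡ 8 (mod 41) since 36·8 = 288 ≡ 1, so λ ≡ 8·8 ≡ 23.
  x = λ² - 22 - 22 = 529 - 44 ≡ 34; y = λ·(22 - 34) - 18 ≡ 34. → (34, 34)
add P: (34, 34) + (22, 18). λ = (18 - 34)/(22 - 34) ≡ 25/29 mod 41. 29⁻¹ ≡ 17 (mod 41) since 29·17 = 493 ≡ 1, so λ ≡ 15.
  x = λ² - 34 - 22 = 225 - 56 ≡ 5; y = λ·(34 - 5) - 34 ≡ 32. → (5, 32)
double: tangent at (5, 32): λ = (3·5² + 32)/(2·32) ≡ 25/23. 23⁻¹ ≡ 25 (mod 41) since 23·25 = 575 ≡ 1, so λ ≡ 25·25 ≡ 10.
  x = λ² - 5 - 5 = 100 - 10 ≡ 8; y = λ·(5 - 8) - 32 ≡ 20. → (8, 20)
double: tangent at (8, 20): λ = (3·8² + 32)/(2·20) ≡ 19/40. 40⁻¹ ≡ 40 (mod 41), so λ ≡ 19·40 ≡ 22.
  x = λ² - 8 - 8 = 484 - 16 ≡ 17; y = λ·(8 - 17) - 20 ≡ 28. → (17, 28)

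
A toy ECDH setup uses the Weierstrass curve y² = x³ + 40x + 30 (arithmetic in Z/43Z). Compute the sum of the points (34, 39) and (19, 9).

(37, 41)

(34, 39) + (19, 9). λ = (9 - 39)/(19 - 34) ≡ 13/28 mod 43. 28⁻¹ ≡ 20 (mod 43), so λ ≡ 2.
  x = λ² - 34 - 19 = 4 - 53 ≡ 37; y = λ·(34 - 37) - 39 ≡ 41. → (37, 41)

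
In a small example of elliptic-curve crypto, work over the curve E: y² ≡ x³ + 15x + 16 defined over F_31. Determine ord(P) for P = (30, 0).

2P: (30, 0) + (30, 0): same x and y₁ ≡ -y₂, so the sum is 𝒪.
2P = 𝒪, so the order is 2.

2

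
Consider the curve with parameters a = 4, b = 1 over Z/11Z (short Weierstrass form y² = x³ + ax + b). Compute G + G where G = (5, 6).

(5, 5)

tangent at (5, 6): λ = (3·5² + 4)/(2·6) ≡ 2/1. 1⁻¹ ≡ 1 (mod 11) since 1·1 = 1 ≡ 1, so λ ≡ 2·1 ≡ 2.
  x = λ² - 5 - 5 = 4 - 10 ≡ 5; y = λ·(5 - 5) - 6 ≡ 5. → (5, 5)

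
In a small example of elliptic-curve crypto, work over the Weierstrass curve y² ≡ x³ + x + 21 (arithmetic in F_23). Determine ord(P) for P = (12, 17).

12

2P: tangent at (12, 17): λ = (3·12² + 1)/(2·17) ≡ 19/11. 11⁻¹ ≡ 21 (mod 23), so λ ≡ 19·21 ≡ 8.
  x = λ² - 12 - 12 = 64 - 24 ≡ 17; y = λ·(12 - 17) - 17 ≡ 12. → (17, 12)
3P: (17, 12) + (12, 17). λ = (17 - 12)/(12 - 17) ≡ 5/18 mod 23. 18⁻¹ ≡ 9 (mod 23), so λ ≡ 22.
  x = λ² - 17 - 12 = 484 - 29 ≡ 18; y = λ·(17 - 18) - 12 ≡ 12. → (18, 12)
4P: (18, 12) + (12, 17). λ = (17 - 12)/(12 - 18) ≡ 5/17 mod 23. 17⁻¹ ≡ 19 (mod 23), so λ ≡ 3.
  x = λ² - 18 - 12 = 9 - 30 ≡ 2; y = λ·(18 - 2) - 12 ≡ 13. → (2, 13)
5P: (2, 13) + (12, 17). λ = (17 - 13)/(12 - 2) ≡ 4/10 mod 23. 10⁻¹ ≡ 7 (mod 23), so λ ≡ 5.
  x = λ² - 2 - 12 = 25 - 14 ≡ 11; y = λ·(2 - 11) - 13 ≡ 11. → (11, 11)
6P: (11, 11) + (12, 17). λ = (17 - 11)/(12 - 11) ≡ 6/1 mod 23. 1⁻¹ ≡ 1 (mod 23) since 1·1 = 1 ≡ 1, so λ ≡ 6.
  x = λ² - 11 - 12 = 36 - 23 ≡ 13; y = λ·(11 - 13) - 11 ≡ 0. → (13, 0)
7P: (13, 0) + (12, 17). λ = (17 - 0)/(12 - 13) ≡ 17/22 mod 23. 22⁻¹ ≡ 22 (mod 23) since 22·22 = 484 ≡ 1, so λ ≡ 6.
  x = λ² - 13 - 12 = 36 - 25 ≡ 11; y = λ·(13 - 11) - 0 ≡ 12. → (11, 12)
8P: (11, 12) + (12, 17). λ = (17 - 12)/(12 - 11) ≡ 5/1 mod 23. 1⁻¹ ≡ 1 (mod 23), so λ ≡ 5.
  x = λ² - 11 - 12 = 25 - 23 ≡ 2; y = λ·(11 - 2) - 12 ≡ 10. → (2, 10)
9P: (2, 10) + (12, 17). λ = (17 - 10)/(12 - 2) ≡ 7/10 mod 23. 10⁻¹ ≡ 7 (mod 23), so λ ≡ 3.
  x = λ² - 2 - 12 = 9 - 14 ≡ 18; y = λ·(2 - 18) - 10 ≡ 11. → (18, 11)
10P: (18, 11) + (12, 17). λ = (17 - 11)/(12 - 18) ≡ 6/17 mod 23. 17⁻¹ ≡ 19 (mod 23), so λ ≡ 22.
  x = λ² - 18 - 12 = 484 - 30 ≡ 17; y = λ·(18 - 17) - 11 ≡ 11. → (17, 11)
11P: (17, 11) + (12, 17). λ = (17 - 11)/(12 - 17) ≡ 6/18 mod 23. 18⁻¹ ≡ 9 (mod 23) since 18·9 = 162 ≡ 1, so λ ≡ 8.
  x = λ² - 17 - 12 = 64 - 29 ≡ 12; y = λ·(17 - 12) - 11 ≡ 6. → (12, 6)
12P: (12, 6) + (12, 17): same x and y₁ ≡ -y₂, so the sum is O.
12P = O, so the order is 12.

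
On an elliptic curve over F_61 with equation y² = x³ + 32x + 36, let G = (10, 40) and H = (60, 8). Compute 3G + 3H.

(34, 31)

First 3G:
Repeated addition: build up to 3G.
2G: tangent at (10, 40): λ = (3·10² + 32)/(2·40) ≡ 27/19. 19⁻¹ ≡ 45 (mod 61), so λ ≡ 27·45 ≡ 56.
  x = λ² - 10 - 10 = 3136 - 20 ≡ 5; y = λ·(10 - 5) - 40 ≡ 57. → (5, 57)
3G: (5, 57) + (10, 40). λ = (40 - 57)/(10 - 5) ≡ 44/5 mod 61. 5⁻¹ ≡ 49 (mod 61), so λ ≡ 21.
  x = λ² - 5 - 10 = 441 - 15 ≡ 60; y = λ·(5 - 60) - 57 ≡ 8. → (60, 8)
3G = (60, 8).
Next 3H:
Repeated addition: build up to 3H.
2H: tangent at (60, 8): λ = (3·60² + 32)/(2·8) ≡ 35/16. 16⁻¹ ≡ 42 (mod 61), so λ ≡ 35·42 ≡ 6.
  x = λ² - 60 - 60 = 36 - 120 ≡ 38; y = λ·(60 - 38) - 8 ≡ 2. → (38, 2)
3H: (38, 2) + (60, 8). λ = (8 - 2)/(60 - 38) ≡ 6/22 mod 61. 22⁻¹ ≡ 25 (mod 61), so λ ≡ 28.
  x = λ² - 38 - 60 = 784 - 98 ≡ 15; y = λ·(38 - 15) - 2 ≡ 32. → (15, 32)
3H = (15, 32).
Finally 3G + 3H:
(60, 8) + (15, 32). λ = (32 - 8)/(15 - 60) ≡ 24/16 mod 61. 16⁻¹ ≡ 42 (mod 61) since 16·42 = 672 ≡ 1, so λ ≡ 32.
  x = λ² - 60 - 15 = 1024 - 75 ≡ 34; y = λ·(60 - 34) - 8 ≡ 31. → (34, 31)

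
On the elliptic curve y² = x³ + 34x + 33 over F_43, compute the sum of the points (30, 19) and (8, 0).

(30, 19) + (8, 0). λ = (0 - 19)/(8 - 30) ≡ 24/21 mod 43. 21⁻¹ ≡ 41 (mod 43), so λ ≡ 38.
  x = λ² - 30 - 8 = 1444 - 38 ≡ 30; y = λ·(30 - 30) - 19 ≡ 24. → (30, 24)

(30, 24)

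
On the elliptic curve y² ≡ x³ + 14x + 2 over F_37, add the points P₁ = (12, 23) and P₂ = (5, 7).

(29, 28)

(12, 23) + (5, 7). λ = (7 - 23)/(5 - 12) ≡ 21/30 mod 37. 30⁻¹ ≡ 21 (mod 37), so λ ≡ 34.
  x = λ² - 12 - 5 = 1156 - 17 ≡ 29; y = λ·(12 - 29) - 23 ≡ 28. → (29, 28)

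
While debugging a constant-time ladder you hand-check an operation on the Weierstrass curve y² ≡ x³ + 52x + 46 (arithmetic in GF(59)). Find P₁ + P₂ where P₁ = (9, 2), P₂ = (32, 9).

(23, 4)

(9, 2) + (32, 9). λ = (9 - 2)/(32 - 9) ≡ 7/23 mod 59. 23⁻¹ ≡ 18 (mod 59) since 23·18 = 414 ≡ 1, so λ ≡ 8.
  x = λ² - 9 - 32 = 64 - 41 ≡ 23; y = λ·(9 - 23) - 2 ≡ 4. → (23, 4)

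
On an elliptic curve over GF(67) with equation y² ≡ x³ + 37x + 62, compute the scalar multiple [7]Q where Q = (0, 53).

(0, 14)

Double-and-add on 7 = (111)₂. Start with Q = (0, 53) for the leading 1-bit.
double: tangent at (0, 53): λ = (3·0² + 37)/(2·53) ≡ 37/39. 39⁻¹ ≡ 55 (mod 67), so λ ≡ 37·55 ≡ 25.
  x = λ² - 0 - 0 = 625 - 0 ≡ 22; y = λ·(0 - 22) - 53 ≡ 0. → (22, 0)
add Q: (22, 0) + (0, 53). λ = (53 - 0)/(0 - 22) ≡ 53/45 mod 67. 45⁻¹ ≡ 3 (mod 67), so λ ≡ 25.
  x = λ² - 22 - 0 = 625 - 22 ≡ 0; y = λ·(22 - 0) - 0 ≡ 14. → (0, 14)
double: tangent at (0, 14): λ = (3·0² + 37)/(2·14) ≡ 37/28. 28⁻¹ ≡ 12 (mod 67), so λ ≡ 37·12 ≡ 42.
  x = λ² - 0 - 0 = 1764 - 0 ≡ 22; y = λ·(0 - 22) - 14 ≡ 0. → (22, 0)
add Q: (22, 0) + (0, 53). λ = (53 - 0)/(0 - 22) ≡ 53/45 mod 67. 45⁻¹ ≡ 3 (mod 67) since 45·3 = 135 ≡ 1, so λ ≡ 25.
  x = λ² - 22 - 0 = 625 - 22 ≡ 0; y = λ·(22 - 0) - 0 ≡ 14. → (0, 14)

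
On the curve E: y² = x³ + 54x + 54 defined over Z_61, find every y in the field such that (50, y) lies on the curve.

x³ + 54x + 54 = 127754 ≡ 20 (mod 61).
Square roots of 20 mod 61: 9 and 52 (since 9² = 81 ≡ 20).

9, 52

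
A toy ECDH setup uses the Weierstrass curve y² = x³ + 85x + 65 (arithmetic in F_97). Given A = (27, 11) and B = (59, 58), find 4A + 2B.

First 4A:
Double-and-add on 4 = (100)₂. Start with A = (27, 11) for the leading 1-bit.
double: tangent at (27, 11): λ = (3·27² + 85)/(2·11) ≡ 41/22. 22⁻¹ ≡ 75 (mod 97) since 22·75 = 1650 ≡ 1, so λ ≡ 41·75 ≡ 68.
  x = λ² - 27 - 27 = 4624 - 54 ≡ 11; y = λ·(27 - 11) - 11 ≡ 10. → (11, 10)
double: tangent at (11, 10): λ = (3·11² + 85)/(2·10) ≡ 60/20. 20⁻¹ ≡ 34 (mod 97) since 20·34 = 680 ≡ 1, so λ ≡ 60·34 ≡ 3.
  x = λ² - 11 - 11 = 9 - 22 ≡ 84; y = λ·(11 - 84) - 10 ≡ 62. → (84, 62)
4A = (84, 62).
Next 2B:
Repeated addition: build up to 2B.
2B: tangent at (59, 58): λ = (3·59² + 85)/(2·58) ≡ 52/19. 19⁻¹ ≡ 46 (mod 97), so λ ≡ 52·46 ≡ 64.
  x = λ² - 59 - 59 = 4096 - 118 ≡ 1; y = λ·(59 - 1) - 58 ≡ 65. → (1, 65)
2B = (1, 65).
Finally 4A + 2B:
(84, 62) + (1, 65). λ = (65 - 62)/(1 - 84) ≡ 3/14 mod 97. 14⁻¹ ≡ 7 (mod 97) since 14·7 = 98 ≡ 1, so λ ≡ 21.
  x = λ² - 84 - 1 = 441 - 85 ≡ 65; y = λ·(84 - 65) - 62 ≡ 46. → (65, 46)

(65, 46)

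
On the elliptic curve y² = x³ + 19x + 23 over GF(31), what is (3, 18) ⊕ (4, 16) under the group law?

(28, 1)

(3, 18) + (4, 16). λ = (16 - 18)/(4 - 3) ≡ 29/1 mod 31. 1⁻¹ ≡ 1 (mod 31), so λ ≡ 29.
  x = λ² - 3 - 4 = 841 - 7 ≡ 28; y = λ·(3 - 28) - 18 ≡ 1. → (28, 1)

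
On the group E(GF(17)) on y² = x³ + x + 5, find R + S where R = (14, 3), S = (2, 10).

(5, 13)

(14, 3) + (2, 10). λ = (10 - 3)/(2 - 14) ≡ 7/5 mod 17. 5⁻¹ ≡ 7 (mod 17), so λ ≡ 15.
  x = λ² - 14 - 2 = 225 - 16 ≡ 5; y = λ·(14 - 5) - 3 ≡ 13. → (5, 13)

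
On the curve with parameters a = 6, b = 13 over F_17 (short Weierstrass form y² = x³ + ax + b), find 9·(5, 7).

Write Q = (5, 7).
Repeated addition: build up to 9Q.
2Q: tangent at (5, 7): λ = (3·5² + 6)/(2·7) ≡ 13/14. 14⁻¹ ≡ 11 (mod 17) since 14·11 = 154 ≡ 1, so λ ≡ 13·11 ≡ 7.
  x = λ² - 5 - 5 = 49 - 10 ≡ 5; y = λ·(5 - 5) - 7 ≡ 10. → (5, 10)
3Q: (5, 10) + (5, 7): same x and y₁ ≡ -y₂, so the sum is ∞.
4Q: ∞ + (5, 7) = (5, 7) (identity).
5Q: tangent at (5, 7): λ = (3·5² + 6)/(2·7) ≡ 13/14. 14⁻¹ ≡ 11 (mod 17) since 14·11 = 154 ≡ 1, so λ ≡ 13·11 ≡ 7.
  x = λ² - 5 - 5 = 49 - 10 ≡ 5; y = λ·(5 - 5) - 7 ≡ 10. → (5, 10)
6Q: (5, 10) + (5, 7): same x and y₁ ≡ -y₂, so the sum is ∞.
7Q: ∞ + (5, 7) = (5, 7) (identity).
8Q: tangent at (5, 7): λ = (3·5² + 6)/(2·7) ≡ 13/14. 14⁻¹ ≡ 11 (mod 17), so λ ≡ 13·11 ≡ 7.
  x = λ² - 5 - 5 = 49 - 10 ≡ 5; y = λ·(5 - 5) - 7 ≡ 10. → (5, 10)
9Q: (5, 10) + (5, 7): same x and y₁ ≡ -y₂, so the sum is ∞.

O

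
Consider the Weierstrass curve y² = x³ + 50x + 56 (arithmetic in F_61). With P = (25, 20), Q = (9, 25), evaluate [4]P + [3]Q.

(51, 52)

First 4P:
Double-and-add on 4 = (100)₂. Start with P = (25, 20) for the leading 1-bit.
double: tangent at (25, 20): λ = (3·25² + 50)/(2·20) ≡ 34/40. 40⁻¹ ≡ 29 (mod 61) since 40·29 = 1160 ≡ 1, so λ ≡ 34·29 ≡ 10.
  x = λ² - 25 - 25 = 100 - 50 ≡ 50; y = λ·(25 - 50) - 20 ≡ 35. → (50, 35)
double: tangent at (50, 35): λ = (3·50² + 50)/(2·35) ≡ 47/9. 9⁻¹ ≡ 34 (mod 61), so λ ≡ 47·34 ≡ 12.
  x = λ² - 50 - 50 = 144 - 100 ≡ 44; y = λ·(50 - 44) - 35 ≡ 37. → (44, 37)
4P = (44, 37).
Next 3Q:
Repeated addition: build up to 3Q.
2Q: tangent at (9, 25): λ = (3·9² + 50)/(2·25) ≡ 49/50. 50⁻¹ ≡ 11 (mod 61) since 50·11 = 550 ≡ 1, so λ ≡ 49·11 ≡ 51.
  x = λ² - 9 - 9 = 2601 - 18 ≡ 21; y = λ·(9 - 21) - 25 ≡ 34. → (21, 34)
3Q: (21, 34) + (9, 25). λ = (25 - 34)/(9 - 21) ≡ 52/49 mod 61. 49⁻¹ ≡ 5 (mod 61) since 49·5 = 245 ≡ 1, so λ ≡ 16.
  x = λ² - 21 - 9 = 256 - 30 ≡ 43; y = λ·(21 - 43) - 34 ≡ 41. → (43, 41)
3Q = (43, 41).
Finally 4P + 3Q:
(44, 37) + (43, 41). λ = (41 - 37)/(43 - 44) ≡ 4/60 mod 61. 60⁻¹ ≡ 60 (mod 61) since 60·60 = 3600 ≡ 1, so λ ≡ 57.
  x = λ² - 44 - 43 = 3249 - 87 ≡ 51; y = λ·(44 - 51) - 37 ≡ 52. → (51, 52)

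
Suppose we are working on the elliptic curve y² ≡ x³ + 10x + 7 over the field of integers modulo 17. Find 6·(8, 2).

Write G = (8, 2).
Double-and-add on 6 = (110)₂. Start with G = (8, 2) for the leading 1-bit.
double: tangent at (8, 2): λ = (3·8² + 10)/(2·2) ≡ 15/4. 4⁻¹ ≡ 13 (mod 17) since 4·13 = 52 ≡ 1, so λ ≡ 15·13 ≡ 8.
  x = λ² - 8 - 8 = 64 - 16 ≡ 14; y = λ·(8 - 14) - 2 ≡ 1. → (14, 1)
add G: (14, 1) + (8, 2). λ = (2 - 1)/(8 - 14) ≡ 1/11 mod 17. 11⁻¹ ≡ 14 (mod 17) since 11·14 = 154 ≡ 1, so λ ≡ 14.
  x = λ² - 14 - 8 = 196 - 22 ≡ 4; y = λ·(14 - 4) - 1 ≡ 3. → (4, 3)
double: tangent at (4, 3): λ = (3·4² + 10)/(2·3) ≡ 7/6. 6⁻¹ ≡ 3 (mod 17) since 6·3 = 18 ≡ 1, so λ ≡ 7·3 ≡ 4.
  x = λ² - 4 - 4 = 16 - 8 ≡ 8; y = λ·(4 - 8) - 3 ≡ 15. → (8, 15)

(8, 15)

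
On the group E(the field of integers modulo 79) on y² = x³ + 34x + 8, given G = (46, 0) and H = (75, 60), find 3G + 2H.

(7, 73)

First 3G:
Repeated addition: build up to 3G.
2G: (46, 0) + (46, 0): same x and y₁ ≡ -y₂, so the sum is 𝒪.
3G: 𝒪 + (46, 0) = (46, 0) (identity).
3G = (46, 0).
Next 2H:
Repeated addition: build up to 2H.
2H: tangent at (75, 60): λ = (3·75² + 34)/(2·60) ≡ 3/41. 41⁻¹ ≡ 27 (mod 79) since 41·27 = 1107 ≡ 1, so λ ≡ 3·27 ≡ 2.
  x = λ² - 75 - 75 = 4 - 150 ≡ 12; y = λ·(75 - 12) - 60 ≡ 66. → (12, 66)
2H = (12, 66).
Finally 3G + 2H:
(46, 0) + (12, 66). λ = (66 - 0)/(12 - 46) ≡ 66/45 mod 79. 45⁻¹ ≡ 72 (mod 79) since 45·72 = 3240 ≡ 1, so λ ≡ 12.
  x = λ² - 46 - 12 = 144 - 58 ≡ 7; y = λ·(46 - 7) - 0 ≡ 73. → (7, 73)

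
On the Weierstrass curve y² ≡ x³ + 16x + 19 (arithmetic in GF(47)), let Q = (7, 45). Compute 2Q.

(28, 0)

tangent at (7, 45): λ = (3·7² + 16)/(2·45) ≡ 22/43. 43⁻¹ ≡ 35 (mod 47) since 43·35 = 1505 ≡ 1, so λ ≡ 22·35 ≡ 18.
  x = λ² - 7 - 7 = 324 - 14 ≡ 28; y = λ·(7 - 28) - 45 ≡ 0. → (28, 0)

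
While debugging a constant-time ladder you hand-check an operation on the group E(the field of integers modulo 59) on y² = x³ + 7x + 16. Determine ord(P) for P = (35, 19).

2P: tangent at (35, 19): λ = (3·35² + 7)/(2·19) ≡ 24/38. 38⁻¹ ≡ 14 (mod 59) since 38·14 = 532 ≡ 1, so λ ≡ 24·14 ≡ 41.
  x = λ² - 35 - 35 = 1681 - 70 ≡ 18; y = λ·(35 - 18) - 19 ≡ 29. → (18, 29)
3P: (18, 29) + (35, 19). λ = (19 - 29)/(35 - 18) ≡ 49/17 mod 59. 17⁻¹ ≡ 7 (mod 59) since 17·7 = 119 ≡ 1, so λ ≡ 48.
  x = λ² - 18 - 35 = 2304 - 53 ≡ 9; y = λ·(18 - 9) - 29 ≡ 49. → (9, 49)
4P: (9, 49) + (35, 19). λ = (19 - 49)/(35 - 9) ≡ 29/26 mod 59. 26⁻¹ ≡ 25 (mod 59) since 26·25 = 650 ≡ 1, so λ ≡ 17.
  x = λ² - 9 - 35 = 289 - 44 ≡ 9; y = λ·(9 - 9) - 49 ≡ 10. → (9, 10)
5P: (9, 10) + (35, 19). λ = (19 - 10)/(35 - 9) ≡ 9/26 mod 59. 26⁻¹ ≡ 25 (mod 59) since 26·25 = 650 ≡ 1, so λ ≡ 48.
  x = λ² - 9 - 35 = 2304 - 44 ≡ 18; y = λ·(9 - 18) - 10 ≡ 30. → (18, 30)
6P: (18, 30) + (35, 19). λ = (19 - 30)/(35 - 18) ≡ 48/17 mod 59. 17⁻¹ ≡ 7 (mod 59) since 17·7 = 119 ≡ 1, so λ ≡ 41.
  x = λ² - 18 - 35 = 1681 - 53 ≡ 35; y = λ·(18 - 35) - 30 ≡ 40. → (35, 40)
7P: (35, 40) + (35, 19): same x and y₁ ≡ -y₂, so the sum is O.
7P = O, so the order is 7.

7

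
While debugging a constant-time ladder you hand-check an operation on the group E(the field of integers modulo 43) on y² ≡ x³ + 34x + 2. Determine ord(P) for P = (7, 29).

2P: tangent at (7, 29): λ = (3·7² + 34)/(2·29) ≡ 9/15. 15⁻¹ ≡ 23 (mod 43) since 15·23 = 345 ≡ 1, so λ ≡ 9·23 ≡ 35.
  x = λ² - 7 - 7 = 1225 - 14 ≡ 7; y = λ·(7 - 7) - 29 ≡ 14. → (7, 14)
3P: (7, 14) + (7, 29): same x and y₁ ≡ -y₂, so the sum is the point at infinity.
3P = the point at infinity, so the order is 3.

3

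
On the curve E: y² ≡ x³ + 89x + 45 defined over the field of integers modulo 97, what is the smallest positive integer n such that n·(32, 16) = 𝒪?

11

2P: tangent at (32, 16): λ = (3·32² + 89)/(2·16) ≡ 57/32. 32⁻¹ ≡ 94 (mod 97), so λ ≡ 57·94 ≡ 23.
  x = λ² - 32 - 32 = 529 - 64 ≡ 77; y = λ·(32 - 77) - 16 ≡ 16. → (77, 16)
3P: (77, 16) + (32, 16). λ = (16 - 16)/(32 - 77) ≡ 0/52 mod 97. 52⁻¹ ≡ 28 (mod 97) since 52·28 = 1456 ≡ 1, so λ ≡ 0.
  x = λ² - 77 - 32 = 0 - 109 ≡ 85; y = λ·(77 - 85) - 16 ≡ 81. → (85, 81)
4P: (85, 81) + (32, 16). λ = (16 - 81)/(32 - 85) ≡ 32/44 mod 97. 44⁻¹ ≡ 86 (mod 97), so λ ≡ 36.
  x = λ² - 85 - 32 = 1296 - 117 ≡ 15; y = λ·(85 - 15) - 81 ≡ 14. → (15, 14)
5P: (15, 14) + (32, 16). λ = (16 - 14)/(32 - 15) ≡ 2/17 mod 97. 17⁻¹ ≡ 40 (mod 97), so λ ≡ 80.
  x = λ² - 15 - 32 = 6400 - 47 ≡ 48; y = λ·(15 - 48) - 14 ≡ 62. → (48, 62)
6P: (48, 62) + (32, 16). λ = (16 - 62)/(32 - 48) ≡ 51/81 mod 97. 81⁻¹ ≡ 6 (mod 97) since 81·6 = 486 ≡ 1, so λ ≡ 15.
  x = λ² - 48 - 32 = 225 - 80 ≡ 48; y = λ·(48 - 48) - 62 ≡ 35. → (48, 35)
7P: (48, 35) + (32, 16). λ = (16 - 35)/(32 - 48) ≡ 78/81 mod 97. 81⁻¹ ≡ 6 (mod 97), so λ ≡ 80.
  x = λ² - 48 - 32 = 6400 - 80 ≡ 15; y = λ·(48 - 15) - 35 ≡ 83. → (15, 83)
8P: (15, 83) + (32, 16). λ = (16 - 83)/(32 - 15) ≡ 30/17 mod 97. 17⁻¹ ≡ 40 (mod 97), so λ ≡ 36.
  x = λ² - 15 - 32 = 1296 - 47 ≡ 85; y = λ·(15 - 85) - 83 ≡ 16. → (85, 16)
9P: (85, 16) + (32, 16). λ = (16 - 16)/(32 - 85) ≡ 0/44 mod 97. 44⁻¹ ≡ 86 (mod 97) since 44·86 = 3784 ≡ 1, so λ ≡ 0.
  x = λ² - 85 - 32 = 0 - 117 ≡ 77; y = λ·(85 - 77) - 16 ≡ 81. → (77, 81)
10P: (77, 81) + (32, 16). λ = (16 - 81)/(32 - 77) ≡ 32/52 mod 97. 52⁻¹ ≡ 28 (mod 97) since 52·28 = 1456 ≡ 1, so λ ≡ 23.
  x = λ² - 77 - 32 = 529 - 109 ≡ 32; y = λ·(77 - 32) - 81 ≡ 81. → (32, 81)
11P: (32, 81) + (32, 16): same x and y₁ ≡ -y₂, so the sum is 𝒪.
11P = 𝒪, so the order is 11.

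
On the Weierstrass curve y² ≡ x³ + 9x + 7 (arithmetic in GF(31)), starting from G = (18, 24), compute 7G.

(17, 12)

Double-and-add on 7 = (111)₂. Start with G = (18, 24) for the leading 1-bit.
double: tangent at (18, 24): λ = (3·18² + 9)/(2·24) ≡ 20/17. 17⁻¹ ≡ 11 (mod 31), so λ ≡ 20·11 ≡ 3.
  x = λ² - 18 - 18 = 9 - 36 ≡ 4; y = λ·(18 - 4) - 24 ≡ 18. → (4, 18)
add G: (4, 18) + (18, 24). λ = (24 - 18)/(18 - 4) ≡ 6/14 mod 31. 14⁻¹ ≡ 20 (mod 31), so λ ≡ 27.
  x = λ² - 4 - 18 = 729 - 22 ≡ 25; y = λ·(4 - 25) - 18 ≡ 4. → (25, 4)
double: tangent at (25, 4): λ = (3·25² + 9)/(2·4) ≡ 24/8. 8⁻¹ ≡ 4 (mod 31), so λ ≡ 24·4 ≡ 3.
  x = λ² - 25 - 25 = 9 - 50 ≡ 21; y = λ·(25 - 21) - 4 ≡ 8. → (21, 8)
add G: (21, 8) + (18, 24). λ = (24 - 8)/(18 - 21) ≡ 16/28 mod 31. 28⁻¹ ≡ 10 (mod 31) since 28·10 = 280 ≡ 1, so λ ≡ 5.
  x = λ² - 21 - 18 = 25 - 39 ≡ 17; y = λ·(21 - 17) - 8 ≡ 12. → (17, 12)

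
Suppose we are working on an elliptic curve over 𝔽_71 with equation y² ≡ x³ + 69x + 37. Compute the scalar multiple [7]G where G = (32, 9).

(35, 10)

Repeated addition: build up to 7G.
2G: tangent at (32, 9): λ = (3·32² + 69)/(2·9) ≡ 17/18. 18⁻¹ ≡ 4 (mod 71) since 18·4 = 72 ≡ 1, so λ ≡ 17·4 ≡ 68.
  x = λ² - 32 - 32 = 4624 - 64 ≡ 16; y = λ·(32 - 16) - 9 ≡ 14. → (16, 14)
3G: (16, 14) + (32, 9). λ = (9 - 14)/(32 - 16) ≡ 66/16 mod 71. 16⁻¹ ≡ 40 (mod 71), so λ ≡ 13.
  x = λ² - 16 - 32 = 169 - 48 ≡ 50; y = λ·(16 - 50) - 14 ≡ 41. → (50, 41)
4G: (50, 41) + (32, 9). λ = (9 - 41)/(32 - 50) ≡ 39/53 mod 71. 53⁻¹ ≡ 67 (mod 71), so λ ≡ 57.
  x = λ² - 50 - 32 = 3249 - 82 ≡ 43; y = λ·(50 - 43) - 41 ≡ 3. → (43, 3)
5G: (43, 3) + (32, 9). λ = (9 - 3)/(32 - 43) ≡ 6/60 mod 71. 60⁻¹ ≡ 58 (mod 71), so λ ≡ 64.
  x = λ² - 43 - 32 = 4096 - 75 ≡ 45; y = λ·(43 - 45) - 3 ≡ 11. → (45, 11)
6G: (45, 11) + (32, 9). λ = (9 - 11)/(32 - 45) ≡ 69/58 mod 71. 58⁻¹ ≡ 60 (mod 71) since 58·60 = 3480 ≡ 1, so λ ≡ 22.
  x = λ² - 45 - 32 = 484 - 77 ≡ 52; y = λ·(45 - 52) - 11 ≡ 48. → (52, 48)
7G: (52, 48) + (32, 9). λ = (9 - 48)/(32 - 52) ≡ 32/51 mod 71. 51⁻¹ ≡ 39 (mod 71) since 51·39 = 1989 ≡ 1, so λ ≡ 41.
  x = λ² - 52 - 32 = 1681 - 84 ≡ 35; y = λ·(52 - 35) - 48 ≡ 10. → (35, 10)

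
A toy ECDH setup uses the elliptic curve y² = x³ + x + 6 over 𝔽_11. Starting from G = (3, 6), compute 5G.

Double-and-add on 5 = (101)₂. Start with G = (3, 6) for the leading 1-bit.
double: tangent at (3, 6): λ = (3·3² + 1)/(2·6) ≡ 6/1. 1⁻¹ ≡ 1 (mod 11) since 1·1 = 1 ≡ 1, so λ ≡ 6·1 ≡ 6.
  x = λ² - 3 - 3 = 36 - 6 ≡ 8; y = λ·(3 - 8) - 6 ≡ 8. → (8, 8)
double: tangent at (8, 8): λ = (3·8² + 1)/(2·8) ≡ 6/5. 5⁻¹ ≡ 9 (mod 11) since 5·9 = 45 ≡ 1, so λ ≡ 6·9 ≡ 10.
  x = λ² - 8 - 8 = 100 - 16 ≡ 7; y = λ·(8 - 7) - 8 ≡ 2. → (7, 2)
add G: (7, 2) + (3, 6). λ = (6 - 2)/(3 - 7) ≡ 4/7 mod 11. 7⁻¹ ≡ 8 (mod 11), so λ ≡ 10.
  x = λ² - 7 - 3 = 100 - 10 ≡ 2; y = λ·(7 - 2) - 2 ≡ 4. → (2, 4)

(2, 4)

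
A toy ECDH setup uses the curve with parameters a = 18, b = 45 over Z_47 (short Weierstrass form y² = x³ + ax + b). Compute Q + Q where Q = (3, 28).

tangent at (3, 28): λ = (3·3² + 18)/(2·28) ≡ 45/9. 9⁻¹ ≡ 21 (mod 47), so λ ≡ 45·21 ≡ 5.
  x = λ² - 3 - 3 = 25 - 6 ≡ 19; y = λ·(3 - 19) - 28 ≡ 33. → (19, 33)

(19, 33)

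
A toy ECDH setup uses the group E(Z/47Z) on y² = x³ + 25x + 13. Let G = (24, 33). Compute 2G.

tangent at (24, 33): λ = (3·24² + 25)/(2·33) ≡ 14/19. 19⁻¹ ≡ 5 (mod 47), so λ ≡ 14·5 ≡ 23.
  x = λ² - 24 - 24 = 529 - 48 ≡ 11; y = λ·(24 - 11) - 33 ≡ 31. → (11, 31)

(11, 31)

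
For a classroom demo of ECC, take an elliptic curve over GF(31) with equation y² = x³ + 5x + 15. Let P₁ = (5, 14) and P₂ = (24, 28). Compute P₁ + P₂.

(5, 14) + (24, 28). λ = (28 - 14)/(24 - 5) ≡ 14/19 mod 31. 19⁻¹ ≡ 18 (mod 31), so λ ≡ 4.
  x = λ² - 5 - 24 = 16 - 29 ≡ 18; y = λ·(5 - 18) - 14 ≡ 27. → (18, 27)

(18, 27)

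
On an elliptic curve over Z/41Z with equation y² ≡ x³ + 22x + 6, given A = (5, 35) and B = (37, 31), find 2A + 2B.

First 2A:
Repeated addition: build up to 2A.
2A: tangent at (5, 35): λ = (3·5² + 22)/(2·35) ≡ 15/29. 29⁻¹ ≡ 17 (mod 41) since 29·17 = 493 ≡ 1, so λ ≡ 15·17 ≡ 9.
  x = λ² - 5 - 5 = 81 - 10 ≡ 30; y = λ·(5 - 30) - 35 ≡ 27. → (30, 27)
2A = (30, 27).
Next 2B:
Repeated addition: build up to 2B.
2B: tangent at (37, 31): λ = (3·37² + 22)/(2·31) ≡ 29/21. 21⁻¹ ≡ 2 (mod 41) since 21·2 = 42 ≡ 1, so λ ≡ 29·2 ≡ 17.
  x = λ² - 37 - 37 = 289 - 74 ≡ 10; y = λ·(37 - 10) - 31 ≡ 18. → (10, 18)
2B = (10, 18).
Finally 2A + 2B:
(30, 27) + (10, 18). λ = (18 - 27)/(10 - 30) ≡ 32/21 mod 41. 21⁻¹ ≡ 2 (mod 41), so λ ≡ 23.
  x = λ² - 30 - 10 = 529 - 40 ≡ 38; y = λ·(30 - 38) - 27 ≡ 35. → (38, 35)

(38, 35)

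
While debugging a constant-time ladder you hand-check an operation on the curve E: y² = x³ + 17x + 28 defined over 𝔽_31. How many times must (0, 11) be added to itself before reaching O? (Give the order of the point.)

5

2P: tangent at (0, 11): λ = (3·0² + 17)/(2·11) ≡ 17/22. 22⁻¹ ≡ 24 (mod 31) since 22·24 = 528 ≡ 1, so λ ≡ 17·24 ≡ 5.
  x = λ² - 0 - 0 = 25 - 0 ≡ 25; y = λ·(0 - 25) - 11 ≡ 19. → (25, 19)
3P: (25, 19) + (0, 11). λ = (11 - 19)/(0 - 25) ≡ 23/6 mod 31. 6⁻¹ ≡ 26 (mod 31), so λ ≡ 9.
  x = λ² - 25 - 0 = 81 - 25 ≡ 25; y = λ·(25 - 25) - 19 ≡ 12. → (25, 12)
4P: (25, 12) + (0, 11). λ = (11 - 12)/(0 - 25) ≡ 30/6 mod 31. 6⁻¹ ≡ 26 (mod 31) since 6·26 = 156 ≡ 1, so λ ≡ 5.
  x = λ² - 25 - 0 = 25 - 25 ≡ 0; y = λ·(25 - 0) - 12 ≡ 20. → (0, 20)
5P: (0, 20) + (0, 11): same x and y₁ ≡ -y₂, so the sum is O.
5P = O, so the order is 5.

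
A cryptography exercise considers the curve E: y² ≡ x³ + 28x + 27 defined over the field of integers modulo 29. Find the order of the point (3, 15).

3

2P: tangent at (3, 15): λ = (3·3² + 28)/(2·15) ≡ 26/1. 1⁻¹ ≡ 1 (mod 29) since 1·1 = 1 ≡ 1, so λ ≡ 26·1 ≡ 26.
  x = λ² - 3 - 3 = 676 - 6 ≡ 3; y = λ·(3 - 3) - 15 ≡ 14. → (3, 14)
3P: (3, 14) + (3, 15): same x and y₁ ≡ -y₂, so the sum is the point at infinity.
3P = the point at infinity, so the order is 3.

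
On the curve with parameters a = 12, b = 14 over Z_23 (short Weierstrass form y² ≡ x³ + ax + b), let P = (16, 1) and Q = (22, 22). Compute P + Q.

(16, 1) + (22, 22). λ = (22 - 1)/(22 - 16) ≡ 21/6 mod 23. 6⁻¹ ≡ 4 (mod 23) since 6·4 = 24 ≡ 1, so λ ≡ 15.
  x = λ² - 16 - 22 = 225 - 38 ≡ 3; y = λ·(16 - 3) - 1 ≡ 10. → (3, 10)

(3, 10)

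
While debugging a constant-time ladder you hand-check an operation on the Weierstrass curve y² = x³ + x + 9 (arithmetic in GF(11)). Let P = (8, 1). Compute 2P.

tangent at (8, 1): λ = (3·8² + 1)/(2·1) ≡ 6/2. 2⁻¹ ≡ 6 (mod 11), so λ ≡ 6·6 ≡ 3.
  x = λ² - 8 - 8 = 9 - 16 ≡ 4; y = λ·(8 - 4) - 1 ≡ 0. → (4, 0)

(4, 0)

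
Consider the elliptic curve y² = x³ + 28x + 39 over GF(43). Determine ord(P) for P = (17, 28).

5

2P: tangent at (17, 28): λ = (3·17² + 28)/(2·28) ≡ 35/13. 13⁻¹ ≡ 10 (mod 43) since 13·10 = 130 ≡ 1, so λ ≡ 35·10 ≡ 6.
  x = λ² - 17 - 17 = 36 - 34 ≡ 2; y = λ·(17 - 2) - 28 ≡ 19. → (2, 19)
3P: (2, 19) + (17, 28). λ = (28 - 19)/(17 - 2) ≡ 9/15 mod 43. 15⁻¹ ≡ 23 (mod 43), so λ ≡ 35.
  x = λ² - 2 - 17 = 1225 - 19 ≡ 2; y = λ·(2 - 2) - 19 ≡ 24. → (2, 24)
4P: (2, 24) + (17, 28). λ = (28 - 24)/(17 - 2) ≡ 4/15 mod 43. 15⁻¹ ≡ 23 (mod 43) since 15·23 = 345 ≡ 1, so λ ≡ 6.
  x = λ² - 2 - 17 = 36 - 19 ≡ 17; y = λ·(2 - 17) - 24 ≡ 15. → (17, 15)
5P: (17, 15) + (17, 28): same x and y₁ ≡ -y₂, so the sum is 𝒪.
5P = 𝒪, so the order is 5.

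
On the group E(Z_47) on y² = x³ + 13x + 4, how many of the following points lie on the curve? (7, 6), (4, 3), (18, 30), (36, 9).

(7, 6): 6² ≡ 36, rhs ≡ 15 → off.
(4, 3): 3² ≡ 9, rhs ≡ 26 → off.
(18, 30): 30² ≡ 7, rhs ≡ 7 → on.
(36, 9): 9² ≡ 34, rhs ≡ 34 → on.

2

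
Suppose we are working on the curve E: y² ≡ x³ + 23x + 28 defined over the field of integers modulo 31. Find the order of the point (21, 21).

2P: tangent at (21, 21): λ = (3·21² + 23)/(2·21) ≡ 13/11. 11⁻¹ ≡ 17 (mod 31), so λ ≡ 13·17 ≡ 4.
  x = λ² - 21 - 21 = 16 - 42 ≡ 5; y = λ·(21 - 5) - 21 ≡ 12. → (5, 12)
3P: (5, 12) + (21, 21). λ = (21 - 12)/(21 - 5) ≡ 9/16 mod 31. 16⁻¹ ≡ 2 (mod 31) since 16·2 = 32 ≡ 1, so λ ≡ 18.
  x = λ² - 5 - 21 = 324 - 26 ≡ 19; y = λ·(5 - 19) - 12 ≡ 15. → (19, 15)
4P: (19, 15) + (21, 21). λ = (21 - 15)/(21 - 19) ≡ 6/2 mod 31. 2⁻¹ ≡ 16 (mod 31) since 2·16 = 32 ≡ 1, so λ ≡ 3.
  x = λ² - 19 - 21 = 9 - 40 ≡ 0; y = λ·(19 - 0) - 15 ≡ 11. → (0, 11)
5P: (0, 11) + (21, 21). λ = (21 - 11)/(21 - 0) ≡ 10/21 mod 31. 21⁻¹ ≡ 3 (mod 31) since 21·3 = 63 ≡ 1, so λ ≡ 30.
  x = λ² - 0 - 21 = 900 - 21 ≡ 11; y = λ·(0 - 11) - 11 ≡ 0. → (11, 0)
6P: (11, 0) + (21, 21). λ = (21 - 0)/(21 - 11) ≡ 21/10 mod 31. 10⁻¹ ≡ 28 (mod 31) since 10·28 = 280 ≡ 1, so λ ≡ 30.
  x = λ² - 11 - 21 = 900 - 32 ≡ 0; y = λ·(11 - 0) - 0 ≡ 20. → (0, 20)
7P: (0, 20) + (21, 21). λ = (21 - 20)/(21 - 0) ≡ 1/21 mod 31. 21⁻¹ ≡ 3 (mod 31), so λ ≡ 3.
  x = λ² - 0 - 21 = 9 - 21 ≡ 19; y = λ·(0 - 19) - 20 ≡ 16. → (19, 16)
8P: (19, 16) + (21, 21). λ = (21 - 16)/(21 - 19) ≡ 5/2 mod 31. 2⁻¹ ≡ 16 (mod 31), so λ ≡ 18.
  x = λ² - 19 - 21 = 324 - 40 ≡ 5; y = λ·(19 - 5) - 16 ≡ 19. → (5, 19)
9P: (5, 19) + (21, 21). λ = (21 - 19)/(21 - 5) ≡ 2/16 mod 31. 16⁻¹ ≡ 2 (mod 31), so λ ≡ 4.
  x = λ² - 5 - 21 = 16 - 26 ≡ 21; y = λ·(5 - 21) - 19 ≡ 10. → (21, 10)
10P: (21, 10) + (21, 21): same x and y₁ ≡ -y₂, so the sum is 𝒪.
10P = 𝒪, so the order is 10.

10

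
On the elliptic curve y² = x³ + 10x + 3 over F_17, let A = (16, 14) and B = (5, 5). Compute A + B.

(16, 14) + (5, 5). λ = (5 - 14)/(5 - 16) ≡ 8/6 mod 17. 6⁻¹ ≡ 3 (mod 17), so λ ≡ 7.
  x = λ² - 16 - 5 = 49 - 21 ≡ 11; y = λ·(16 - 11) - 14 ≡ 4. → (11, 4)

(11, 4)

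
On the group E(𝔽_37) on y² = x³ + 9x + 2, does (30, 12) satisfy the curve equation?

no

y² = 12² ≡ 33; x³ + 9x + 2 = 27272 ≡ 3 (mod 37). 33 ≠ 3.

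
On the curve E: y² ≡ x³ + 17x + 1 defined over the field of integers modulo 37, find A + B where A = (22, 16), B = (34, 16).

(22, 16) + (34, 16). λ = (16 - 16)/(34 - 22) ≡ 0/12 mod 37. 12⁻¹ ≡ 34 (mod 37), so λ ≡ 0.
  x = λ² - 22 - 34 = 0 - 56 ≡ 18; y = λ·(22 - 18) - 16 ≡ 21. → (18, 21)

(18, 21)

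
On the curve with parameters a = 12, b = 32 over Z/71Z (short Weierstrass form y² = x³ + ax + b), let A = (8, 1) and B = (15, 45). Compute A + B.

(31, 37)

(8, 1) + (15, 45). λ = (45 - 1)/(15 - 8) ≡ 44/7 mod 71. 7⁻¹ ≡ 61 (mod 71), so λ ≡ 57.
  x = λ² - 8 - 15 = 3249 - 23 ≡ 31; y = λ·(8 - 31) - 1 ≡ 37. → (31, 37)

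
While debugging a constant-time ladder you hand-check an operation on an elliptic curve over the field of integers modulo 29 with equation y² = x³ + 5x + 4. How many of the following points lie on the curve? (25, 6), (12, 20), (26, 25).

2

(25, 6): 6² ≡ 7, rhs ≡ 7 → on.
(12, 20): 20² ≡ 23, rhs ≡ 23 → on.
(26, 25): 25² ≡ 16, rhs ≡ 20 → off.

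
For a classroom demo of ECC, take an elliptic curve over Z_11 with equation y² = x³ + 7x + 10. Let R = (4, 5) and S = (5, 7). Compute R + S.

(4, 5) + (5, 7). λ = (7 - 5)/(5 - 4) ≡ 2/1 mod 11. 1⁻¹ ≡ 1 (mod 11) since 1·1 = 1 ≡ 1, so λ ≡ 2.
  x = λ² - 4 - 5 = 4 - 9 ≡ 6; y = λ·(4 - 6) - 5 ≡ 2. → (6, 2)

(6, 2)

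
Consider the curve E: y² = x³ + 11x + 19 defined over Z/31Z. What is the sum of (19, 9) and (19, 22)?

The two points share x = 19 and their y-coordinates satisfy 9 + 22 ≡ 0 (mod 31), so they are inverses. Their sum is O.

O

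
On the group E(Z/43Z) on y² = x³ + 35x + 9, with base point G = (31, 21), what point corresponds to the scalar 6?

(7, 9)

Double-and-add on 6 = (110)₂. Start with G = (31, 21) for the leading 1-bit.
double: tangent at (31, 21): λ = (3·31² + 35)/(2·21) ≡ 37/42. 42⁻¹ ≡ 42 (mod 43), so λ ≡ 37·42 ≡ 6.
  x = λ² - 31 - 31 = 36 - 62 ≡ 17; y = λ·(31 - 17) - 21 ≡ 20. → (17, 20)
add G: (17, 20) + (31, 21). λ = (21 - 20)/(31 - 17) ≡ 1/14 mod 43. 14⁻¹ ≡ 40 (mod 43), so λ ≡ 40.
  x = λ² - 17 - 31 = 1600 - 48 ≡ 4; y = λ·(17 - 4) - 20 ≡ 27. → (4, 27)
double: tangent at (4, 27): λ = (3·4² + 35)/(2·27) ≡ 40/11. 11⁻¹ ≡ 4 (mod 43), so λ ≡ 40·4 ≡ 31.
  x = λ² - 4 - 4 = 961 - 8 ≡ 7; y = λ·(4 - 7) - 27 ≡ 9. → (7, 9)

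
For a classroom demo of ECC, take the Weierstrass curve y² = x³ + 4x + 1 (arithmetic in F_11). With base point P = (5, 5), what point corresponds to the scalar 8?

(5, 6)

Double-and-add on 8 = (1000)₂. Start with P = (5, 5) for the leading 1-bit.
double: tangent at (5, 5): λ = (3·5² + 4)/(2·5) ≡ 2/10. 10⁻¹ ≡ 10 (mod 11), so λ ≡ 2·10 ≡ 9.
  x = λ² - 5 - 5 = 81 - 10 ≡ 5; y = λ·(5 - 5) - 5 ≡ 6. → (5, 6)
double: tangent at (5, 6): λ = (3·5² + 4)/(2·6) ≡ 2/1. 1⁻¹ ≡ 1 (mod 11) since 1·1 = 1 ≡ 1, so λ ≡ 2·1 ≡ 2.
  x = λ² - 5 - 5 = 4 - 10 ≡ 5; y = λ·(5 - 5) - 6 ≡ 5. → (5, 5)
double: tangent at (5, 5): λ = (3·5² + 4)/(2·5) ≡ 2/10. 10⁻¹ ≡ 10 (mod 11) since 10·10 = 100 ≡ 1, so λ ≡ 2·10 ≡ 9.
  x = λ² - 5 - 5 = 81 - 10 ≡ 5; y = λ·(5 - 5) - 5 ≡ 6. → (5, 6)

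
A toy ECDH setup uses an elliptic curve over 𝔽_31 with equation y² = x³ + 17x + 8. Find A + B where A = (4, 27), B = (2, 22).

(8, 25)

(4, 27) + (2, 22). λ = (22 - 27)/(2 - 4) ≡ 26/29 mod 31. 29⁻¹ ≡ 15 (mod 31), so λ ≡ 18.
  x = λ² - 4 - 2 = 324 - 6 ≡ 8; y = λ·(4 - 8) - 27 ≡ 25. → (8, 25)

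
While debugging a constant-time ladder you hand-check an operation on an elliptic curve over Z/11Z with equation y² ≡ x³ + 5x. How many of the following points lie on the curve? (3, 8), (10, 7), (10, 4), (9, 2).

(3, 8): 8² ≡ 9, rhs ≡ 9 → on.
(10, 7): 7² ≡ 5, rhs ≡ 5 → on.
(10, 4): 4² ≡ 5, rhs ≡ 5 → on.
(9, 2): 2² ≡ 4, rhs ≡ 4 → on.

4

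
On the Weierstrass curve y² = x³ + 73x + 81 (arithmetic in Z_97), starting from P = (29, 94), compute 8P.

(95, 11)

Repeated addition: build up to 8P.
2P: tangent at (29, 94): λ = (3·29² + 73)/(2·94) ≡ 74/91. 91⁻¹ ≡ 16 (mod 97), so λ ≡ 74·16 ≡ 20.
  x = λ² - 29 - 29 = 400 - 58 ≡ 51; y = λ·(29 - 51) - 94 ≡ 48. → (51, 48)
3P: (51, 48) + (29, 94). λ = (94 - 48)/(29 - 51) ≡ 46/75 mod 97. 75⁻¹ ≡ 22 (mod 97), so λ ≡ 42.
  x = λ² - 51 - 29 = 1764 - 80 ≡ 35; y = λ·(51 - 35) - 48 ≡ 42. → (35, 42)
4P: (35, 42) + (29, 94). λ = (94 - 42)/(29 - 35) ≡ 52/91 mod 97. 91⁻¹ ≡ 16 (mod 97) since 91·16 = 1456 ≡ 1, so λ ≡ 56.
  x = λ² - 35 - 29 = 3136 - 64 ≡ 65; y = λ·(35 - 65) - 42 ≡ 24. → (65, 24)
5P: (65, 24) + (29, 94). λ = (94 - 24)/(29 - 65) ≡ 70/61 mod 97. 61⁻¹ ≡ 35 (mod 97), so λ ≡ 25.
  x = λ² - 65 - 29 = 625 - 94 ≡ 46; y = λ·(65 - 46) - 24 ≡ 63. → (46, 63)
6P: (46, 63) + (29, 94). λ = (94 - 63)/(29 - 46) ≡ 31/80 mod 97. 80⁻¹ ≡ 57 (mod 97) since 80·57 = 4560 ≡ 1, so λ ≡ 21.
  x = λ² - 46 - 29 = 441 - 75 ≡ 75; y = λ·(46 - 75) - 63 ≡ 7. → (75, 7)
7P: (75, 7) + (29, 94). λ = (94 - 7)/(29 - 75) ≡ 87/51 mod 97. 51⁻¹ ≡ 78 (mod 97), so λ ≡ 93.
  x = λ² - 75 - 29 = 8649 - 104 ≡ 9; y = λ·(75 - 9) - 7 ≡ 20. → (9, 20)
8P: (9, 20) + (29, 94). λ = (94 - 20)/(29 - 9) ≡ 74/20 mod 97. 20⁻¹ ≡ 34 (mod 97), so λ ≡ 91.
  x = λ² - 9 - 29 = 8281 - 38 ≡ 95; y = λ·(9 - 95) - 20 ≡ 11. → (95, 11)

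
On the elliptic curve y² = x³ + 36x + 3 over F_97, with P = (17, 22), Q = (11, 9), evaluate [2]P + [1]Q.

First 2P:
Repeated addition: build up to 2P.
2P: tangent at (17, 22): λ = (3·17² + 36)/(2·22) ≡ 30/44. 44⁻¹ ≡ 86 (mod 97), so λ ≡ 30·86 ≡ 58.
  x = λ² - 17 - 17 = 3364 - 34 ≡ 32; y = λ·(17 - 32) - 22 ≡ 78. → (32, 78)
2P = (32, 78).
Finally 2P + Q:
(32, 78) + (11, 9). λ = (9 - 78)/(11 - 32) ≡ 28/76 mod 97. 76⁻¹ ≡ 60 (mod 97), so λ ≡ 31.
  x = λ² - 32 - 11 = 961 - 43 ≡ 45; y = λ·(32 - 45) - 78 ≡ 4. → (45, 4)

(45, 4)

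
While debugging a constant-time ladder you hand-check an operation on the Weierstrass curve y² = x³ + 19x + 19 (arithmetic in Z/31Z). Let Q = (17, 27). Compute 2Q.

(4, 29)

tangent at (17, 27): λ = (3·17² + 19)/(2·27) ≡ 18/23. 23⁻¹ ≡ 27 (mod 31), so λ ≡ 18·27 ≡ 21.
  x = λ² - 17 - 17 = 441 - 34 ≡ 4; y = λ·(17 - 4) - 27 ≡ 29. → (4, 29)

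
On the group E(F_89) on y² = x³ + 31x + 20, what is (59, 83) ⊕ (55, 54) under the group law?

(59, 83) + (55, 54). λ = (54 - 83)/(55 - 59) ≡ 60/85 mod 89. 85⁻¹ ≡ 22 (mod 89) since 85·22 = 1870 ≡ 1, so λ ≡ 74.
  x = λ² - 59 - 55 = 5476 - 114 ≡ 22; y = λ·(59 - 22) - 83 ≡ 74. → (22, 74)

(22, 74)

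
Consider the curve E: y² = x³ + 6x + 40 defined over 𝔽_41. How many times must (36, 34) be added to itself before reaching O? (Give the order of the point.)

2P: tangent at (36, 34): λ = (3·36² + 6)/(2·34) ≡ 40/27. 27⁻¹ ≡ 38 (mod 41), so λ ≡ 40·38 ≡ 3.
  x = λ² - 36 - 36 = 9 - 72 ≡ 19; y = λ·(36 - 19) - 34 ≡ 17. → (19, 17)
3P: (19, 17) + (36, 34). λ = (34 - 17)/(36 - 19) ≡ 17/17 mod 41. 17⁻¹ ≡ 29 (mod 41) since 17·29 = 493 ≡ 1, so λ ≡ 1.
  x = λ² - 19 - 36 = 1 - 55 ≡ 28; y = λ·(19 - 28) - 17 ≡ 15. → (28, 15)
4P: (28, 15) + (36, 34). λ = (34 - 15)/(36 - 28) ≡ 19/8 mod 41. 8⁻¹ ≡ 36 (mod 41) since 8·36 = 288 ≡ 1, so λ ≡ 28.
  x = λ² - 28 - 36 = 784 - 64 ≡ 23; y = λ·(28 - 23) - 15 ≡ 2. → (23, 2)
5P: (23, 2) + (36, 34). λ = (34 - 2)/(36 - 23) ≡ 32/13 mod 41. 13⁻¹ ≡ 19 (mod 41), so λ ≡ 34.
  x = λ² - 23 - 36 = 1156 - 59 ≡ 31; y = λ·(23 - 31) - 2 ≡ 13. → (31, 13)
6P: (31, 13) + (36, 34). λ = (34 - 13)/(36 - 31) ≡ 21/5 mod 41. 5⁻¹ ≡ 33 (mod 41) since 5·33 = 165 ≡ 1, so λ ≡ 37.
  x = λ² - 31 - 36 = 1369 - 67 ≡ 31; y = λ·(31 - 31) - 13 ≡ 28. → (31, 28)
7P: (31, 28) + (36, 34). λ = (34 - 28)/(36 - 31) ≡ 6/5 mod 41. 5⁻¹ ≡ 33 (mod 41) since 5·33 = 165 ≡ 1, so λ ≡ 34.
  x = λ² - 31 - 36 = 1156 - 67 ≡ 23; y = λ·(31 - 23) - 28 ≡ 39. → (23, 39)
8P: (23, 39) + (36, 34). λ = (34 - 39)/(36 - 23) ≡ 36/13 mod 41. 13⁻¹ ≡ 19 (mod 41) since 13·19 = 247 ≡ 1, so λ ≡ 28.
  x = λ² - 23 - 36 = 784 - 59 ≡ 28; y = λ·(23 - 28) - 39 ≡ 26. → (28, 26)
9P: (28, 26) + (36, 34). λ = (34 - 26)/(36 - 28) ≡ 8/8 mod 41. 8⁻¹ ≡ 36 (mod 41) since 8·36 = 288 ≡ 1, so λ ≡ 1.
  x = λ² - 28 - 36 = 1 - 64 ≡ 19; y = λ·(28 - 19) - 26 ≡ 24. → (19, 24)
10P: (19, 24) + (36, 34). λ = (34 - 24)/(36 - 19) ≡ 10/17 mod 41. 17⁻¹ ≡ 29 (mod 41), so λ ≡ 3.
  x = λ² - 19 - 36 = 9 - 55 ≡ 36; y = λ·(19 - 36) - 24 ≡ 7. → (36, 7)
11P: (36, 7) + (36, 34): same x and y₁ ≡ -y₂, so the sum is O.
11P = O, so the order is 11.

11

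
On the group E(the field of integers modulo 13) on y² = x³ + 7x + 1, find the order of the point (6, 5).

8

2P: tangent at (6, 5): λ = (3·6² + 7)/(2·5) ≡ 11/10. 10⁻¹ ≡ 4 (mod 13), so λ ≡ 11·4 ≡ 5.
  x = λ² - 6 - 6 = 25 - 12 ≡ 0; y = λ·(6 - 0) - 5 ≡ 12. → (0, 12)
3P: (0, 12) + (6, 5). λ = (5 - 12)/(6 - 0) ≡ 6/6 mod 13. 6⁻¹ ≡ 11 (mod 13) since 6·11 = 66 ≡ 1, so λ ≡ 1.
  x = λ² - 0 - 6 = 1 - 6 ≡ 8; y = λ·(0 - 8) - 12 ≡ 6. → (8, 6)
4P: (8, 6) + (6, 5). λ = (5 - 6)/(6 - 8) ≡ 12/11 mod 13. 11⁻¹ ≡ 6 (mod 13) since 11·6 = 66 ≡ 1, so λ ≡ 7.
  x = λ² - 8 - 6 = 49 - 14 ≡ 9; y = λ·(8 - 9) - 6 ≡ 0. → (9, 0)
5P: (9, 0) + (6, 5). λ = (5 - 0)/(6 - 9) ≡ 5/10 mod 13. 10⁻¹ ≡ 4 (mod 13), so λ ≡ 7.
  x = λ² - 9 - 6 = 49 - 15 ≡ 8; y = λ·(9 - 8) - 0 ≡ 7. → (8, 7)
6P: (8, 7) + (6, 5). λ = (5 - 7)/(6 - 8) ≡ 11/11 mod 13. 11⁻¹ ≡ 6 (mod 13), so λ ≡ 1.
  x = λ² - 8 - 6 = 1 - 14 ≡ 0; y = λ·(8 - 0) - 7 ≡ 1. → (0, 1)
7P: (0, 1) + (6, 5). λ = (5 - 1)/(6 - 0) ≡ 4/6 mod 13. 6⁻¹ ≡ 11 (mod 13), so λ ≡ 5.
  x = λ² - 0 - 6 = 25 - 6 ≡ 6; y = λ·(0 - 6) - 1 ≡ 8. → (6, 8)
8P: (6, 8) + (6, 5): same x and y₁ ≡ -y₂, so the sum is O.
8P = O, so the order is 8.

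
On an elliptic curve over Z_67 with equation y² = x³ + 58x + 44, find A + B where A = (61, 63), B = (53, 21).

(61, 63) + (53, 21). λ = (21 - 63)/(53 - 61) ≡ 25/59 mod 67. 59⁻¹ ≡ 25 (mod 67), so λ ≡ 22.
  x = λ² - 61 - 53 = 484 - 114 ≡ 35; y = λ·(61 - 35) - 63 ≡ 40. → (35, 40)

(35, 40)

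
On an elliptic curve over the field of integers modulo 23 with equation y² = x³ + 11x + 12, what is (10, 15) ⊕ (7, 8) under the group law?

(10, 15) + (7, 8). λ = (8 - 15)/(7 - 10) ≡ 16/20 mod 23. 20⁻¹ ≡ 15 (mod 23), so λ ≡ 10.
  x = λ² - 10 - 7 = 100 - 17 ≡ 14; y = λ·(10 - 14) - 15 ≡ 14. → (14, 14)

(14, 14)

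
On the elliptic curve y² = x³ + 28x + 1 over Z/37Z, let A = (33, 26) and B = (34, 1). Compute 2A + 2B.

First 2A:
Repeated addition: build up to 2A.
2A: tangent at (33, 26): λ = (3·33² + 28)/(2·26) ≡ 2/15. 15⁻¹ ≡ 5 (mod 37) since 15·5 = 75 ≡ 1, so λ ≡ 2·5 ≡ 10.
  x = λ² - 33 - 33 = 100 - 66 ≡ 34; y = λ·(33 - 34) - 26 ≡ 1. → (34, 1)
2A = (34, 1).
Next 2B:
Repeated addition: build up to 2B.
2B: tangent at (34, 1): λ = (3·34² + 28)/(2·1) ≡ 18/2. 2⁻¹ ≡ 19 (mod 37), so λ ≡ 18·19 ≡ 9.
  x = λ² - 34 - 34 = 81 - 68 ≡ 13; y = λ·(34 - 13) - 1 ≡ 3. → (13, 3)
2B = (13, 3).
Finally 2A + 2B:
(34, 1) + (13, 3). λ = (3 - 1)/(13 - 34) ≡ 2/16 mod 37. 16⁻¹ ≡ 7 (mod 37), so λ ≡ 14.
  x = λ² - 34 - 13 = 196 - 47 ≡ 1; y = λ·(34 - 1) - 1 ≡ 17. → (1, 17)

(1, 17)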